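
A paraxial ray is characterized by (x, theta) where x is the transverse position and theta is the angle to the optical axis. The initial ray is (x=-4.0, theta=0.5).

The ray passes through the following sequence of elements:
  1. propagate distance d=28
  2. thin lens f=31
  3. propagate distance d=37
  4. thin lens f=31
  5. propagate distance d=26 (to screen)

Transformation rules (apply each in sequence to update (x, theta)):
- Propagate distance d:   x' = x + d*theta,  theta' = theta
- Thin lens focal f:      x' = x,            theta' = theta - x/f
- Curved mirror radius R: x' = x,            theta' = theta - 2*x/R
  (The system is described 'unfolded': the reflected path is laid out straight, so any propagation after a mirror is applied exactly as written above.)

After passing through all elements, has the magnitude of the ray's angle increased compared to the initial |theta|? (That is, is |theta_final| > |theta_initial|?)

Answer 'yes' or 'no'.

Answer: no

Derivation:
Initial: x=-4.0000 theta=0.5000
After 1 (propagate distance d=28): x=10.0000 theta=0.5000
After 2 (thin lens f=31): x=10.0000 theta=11/62 (≈0.1774)
After 3 (propagate distance d=37): x=1027/62 (≈16.5645) theta=11/62 (≈0.1774)
After 4 (thin lens f=31): x=1027/62 (≈16.5645) theta=-343/961 (≈-0.3569)
After 5 (propagate distance d=26 (to screen)): x=14001/1922 (≈7.2846) theta=-343/961 (≈-0.3569)
|theta_initial|=0.5000 |theta_final|=343/961 (≈0.3569) -> not increased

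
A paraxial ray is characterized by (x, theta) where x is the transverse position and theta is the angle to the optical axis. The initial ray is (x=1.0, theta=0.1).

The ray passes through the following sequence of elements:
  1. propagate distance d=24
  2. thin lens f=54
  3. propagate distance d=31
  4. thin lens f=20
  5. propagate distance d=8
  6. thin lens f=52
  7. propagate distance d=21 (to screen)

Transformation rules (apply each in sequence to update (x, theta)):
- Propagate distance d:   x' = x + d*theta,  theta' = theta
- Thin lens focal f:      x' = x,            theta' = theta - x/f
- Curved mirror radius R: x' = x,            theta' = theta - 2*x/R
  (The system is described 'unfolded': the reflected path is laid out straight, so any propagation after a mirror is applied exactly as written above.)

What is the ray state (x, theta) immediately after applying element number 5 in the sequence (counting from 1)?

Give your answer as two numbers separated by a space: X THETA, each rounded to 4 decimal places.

Answer: 3.0252 -0.1904

Derivation:
Initial: x=1.0000 theta=0.1000
After 1 (propagate distance d=24): x=3.4000 theta=0.1000
After 2 (thin lens f=54): x=3.4000 theta=1/27 (≈0.0370)
After 3 (propagate distance d=31): x=614/135 (≈4.5481) theta=1/27 (≈0.0370)
After 4 (thin lens f=20): x=614/135 (≈4.5481) theta=-257/1350 (≈-0.1904)
After 5 (propagate distance d=8): x=2042/675 (≈3.0252) theta=-257/1350 (≈-0.1904)
Rounded to 4 decimal places: x = 3.0252, theta = -0.1904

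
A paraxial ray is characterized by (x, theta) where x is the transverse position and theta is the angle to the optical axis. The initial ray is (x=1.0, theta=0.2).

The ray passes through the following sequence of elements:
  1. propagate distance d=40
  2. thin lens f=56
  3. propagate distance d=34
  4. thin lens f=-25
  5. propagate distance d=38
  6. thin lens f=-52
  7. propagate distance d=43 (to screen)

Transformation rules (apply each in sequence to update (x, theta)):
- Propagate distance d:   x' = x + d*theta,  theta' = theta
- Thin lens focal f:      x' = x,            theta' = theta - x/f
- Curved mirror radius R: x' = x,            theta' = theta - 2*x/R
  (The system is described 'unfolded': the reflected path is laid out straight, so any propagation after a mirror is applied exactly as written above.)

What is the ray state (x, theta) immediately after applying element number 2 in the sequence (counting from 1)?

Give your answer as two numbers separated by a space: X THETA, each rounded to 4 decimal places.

Initial: x=1.0000 theta=0.2000
After 1 (propagate distance d=40): x=9.0000 theta=0.2000
After 2 (thin lens f=56): x=9.0000 theta=11/280 (≈0.0393)
Rounded to 4 decimal places: x = 9.0000, theta = 0.0393

Answer: 9.0000 0.0393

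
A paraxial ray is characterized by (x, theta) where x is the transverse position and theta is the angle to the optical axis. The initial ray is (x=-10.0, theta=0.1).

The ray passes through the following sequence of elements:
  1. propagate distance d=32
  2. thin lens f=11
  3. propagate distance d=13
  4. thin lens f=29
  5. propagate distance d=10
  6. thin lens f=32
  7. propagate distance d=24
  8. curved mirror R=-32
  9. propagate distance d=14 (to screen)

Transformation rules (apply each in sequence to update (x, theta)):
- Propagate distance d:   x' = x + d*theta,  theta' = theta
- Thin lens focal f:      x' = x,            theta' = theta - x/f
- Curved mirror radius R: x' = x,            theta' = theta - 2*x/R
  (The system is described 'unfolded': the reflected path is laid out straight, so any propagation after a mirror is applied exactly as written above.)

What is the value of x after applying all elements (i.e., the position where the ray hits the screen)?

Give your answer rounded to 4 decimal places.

Initial: x=-10.0000 theta=0.1000
After 1 (propagate distance d=32): x=-6.8000 theta=0.1000
After 2 (thin lens f=11): x=-6.8000 theta=79/110 (≈0.7182)
After 3 (propagate distance d=13): x=279/110 (≈2.5364) theta=79/110 (≈0.7182)
After 4 (thin lens f=29): x=279/110 (≈2.5364) theta=1006/1595 (≈0.6307)
After 5 (propagate distance d=10): x=28211/3190 (≈8.8436) theta=1006/1595 (≈0.6307)
After 6 (thin lens f=32): x=28211/3190 (≈8.8436) theta=36173/102080 (≈0.3544)
After 7 (propagate distance d=24): x=221363/12760 (≈17.3482) theta=36173/102080 (≈0.3544)
After 8 (curved mirror R=-32): x=221363/12760 (≈17.3482) theta=293709/204160 (≈1.4386)
After 9 (propagate distance d=14 (to screen)): x=347897/9280 (≈37.4889) theta=293709/204160 (≈1.4386)
Rounded to 4 decimal places: x = 37.4889

Answer: 37.4889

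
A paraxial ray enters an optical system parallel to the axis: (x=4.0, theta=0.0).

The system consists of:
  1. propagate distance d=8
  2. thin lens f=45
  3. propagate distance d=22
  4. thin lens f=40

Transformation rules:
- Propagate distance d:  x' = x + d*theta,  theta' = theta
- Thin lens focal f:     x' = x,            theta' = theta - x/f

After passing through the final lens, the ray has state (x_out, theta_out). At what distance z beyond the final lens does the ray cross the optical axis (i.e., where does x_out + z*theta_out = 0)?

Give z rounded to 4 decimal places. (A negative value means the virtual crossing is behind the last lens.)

Answer: 14.6032

Derivation:
Initial: x=4.0000 theta=0.0000
After 1 (propagate distance d=8): x=4.0000 theta=0.0000
After 2 (thin lens f=45): x=4.0000 theta=-4/45 (≈-0.0889)
After 3 (propagate distance d=22): x=92/45 (≈2.0444) theta=-4/45 (≈-0.0889)
After 4 (thin lens f=40): x=92/45 (≈2.0444) theta=-0.1400
z_focus = -x_out/theta_out = -(92/45)/(-0.1400) = 920/63 ≈ 14.6032
Rounded to 4 decimal places: z = 14.6032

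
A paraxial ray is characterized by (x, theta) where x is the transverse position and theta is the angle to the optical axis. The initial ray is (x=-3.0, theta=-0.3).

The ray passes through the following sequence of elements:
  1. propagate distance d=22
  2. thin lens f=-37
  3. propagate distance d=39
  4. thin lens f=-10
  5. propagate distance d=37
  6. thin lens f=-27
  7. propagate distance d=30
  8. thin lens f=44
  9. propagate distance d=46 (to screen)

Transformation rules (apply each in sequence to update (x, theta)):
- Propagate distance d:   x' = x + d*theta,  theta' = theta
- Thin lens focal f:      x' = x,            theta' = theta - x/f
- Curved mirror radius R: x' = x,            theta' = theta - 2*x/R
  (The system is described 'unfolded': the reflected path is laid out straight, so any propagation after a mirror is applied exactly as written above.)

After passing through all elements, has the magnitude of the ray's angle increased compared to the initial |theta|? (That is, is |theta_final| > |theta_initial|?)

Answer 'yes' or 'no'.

Initial: x=-3.0000 theta=-0.3000
After 1 (propagate distance d=22): x=-9.6000 theta=-0.3000
After 2 (thin lens f=-37): x=-9.6000 theta=-207/370 (≈-0.5595)
After 3 (propagate distance d=39): x=-2325/74 (≈-31.4189) theta=-207/370 (≈-0.5595)
After 4 (thin lens f=-10): x=-2325/74 (≈-31.4189) theta=-2739/740 (≈-3.7014)
After 5 (propagate distance d=37): x=-124593/740 (≈-168.3689) theta=-2739/740 (≈-3.7014)
After 6 (thin lens f=-27): x=-124593/740 (≈-168.3689) theta=-33091/3330 (≈-9.9372)
After 7 (propagate distance d=30): x=-1035599/2220 (≈-466.4860) theta=-33091/3330 (≈-9.9372)
After 8 (thin lens f=44): x=-1035599/2220 (≈-466.4860) theta=194789/293040 (≈0.6647)
After 9 (propagate distance d=46 (to screen)): x=-63869387/146520 (≈-435.9090) theta=194789/293040 (≈0.6647)
|theta_initial|=0.3000 |theta_final|=194789/293040 (≈0.6647) -> increased

Answer: yes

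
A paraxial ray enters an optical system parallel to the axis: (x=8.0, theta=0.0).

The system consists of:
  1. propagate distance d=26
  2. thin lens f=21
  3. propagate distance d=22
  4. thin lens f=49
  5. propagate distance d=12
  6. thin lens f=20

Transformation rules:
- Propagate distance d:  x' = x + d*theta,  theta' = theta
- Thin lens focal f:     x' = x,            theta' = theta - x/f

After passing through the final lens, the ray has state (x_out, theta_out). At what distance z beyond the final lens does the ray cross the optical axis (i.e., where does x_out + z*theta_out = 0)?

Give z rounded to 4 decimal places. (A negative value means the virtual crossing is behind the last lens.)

Answer: -37.3134

Derivation:
Initial: x=8.0000 theta=0.0000
After 1 (propagate distance d=26): x=8.0000 theta=0.0000
After 2 (thin lens f=21): x=8.0000 theta=-8/21 (≈-0.3810)
After 3 (propagate distance d=22): x=-8/21 (≈-0.3810) theta=-8/21 (≈-0.3810)
After 4 (thin lens f=49): x=-8/21 (≈-0.3810) theta=-128/343 (≈-0.3732)
After 5 (propagate distance d=12): x=-5000/1029 (≈-4.8591) theta=-128/343 (≈-0.3732)
After 6 (thin lens f=20): x=-5000/1029 (≈-4.8591) theta=-134/1029 (≈-0.1302)
z_focus = -x_out/theta_out = -(-5000/1029)/(-134/1029) = -2500/67 ≈ -37.3134
Rounded to 4 decimal places: z = -37.3134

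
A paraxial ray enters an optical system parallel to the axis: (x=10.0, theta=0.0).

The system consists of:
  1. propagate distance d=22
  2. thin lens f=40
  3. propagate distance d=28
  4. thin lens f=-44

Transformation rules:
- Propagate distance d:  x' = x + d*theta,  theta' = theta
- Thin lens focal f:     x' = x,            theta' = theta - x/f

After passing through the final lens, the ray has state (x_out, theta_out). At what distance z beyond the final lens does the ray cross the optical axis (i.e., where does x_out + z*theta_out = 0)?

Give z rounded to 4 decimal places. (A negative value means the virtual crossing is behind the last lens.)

Answer: 16.5000

Derivation:
Initial: x=10.0000 theta=0.0000
After 1 (propagate distance d=22): x=10.0000 theta=0.0000
After 2 (thin lens f=40): x=10.0000 theta=-0.2500
After 3 (propagate distance d=28): x=3.0000 theta=-0.2500
After 4 (thin lens f=-44): x=3.0000 theta=-2/11 (≈-0.1818)
z_focus = -x_out/theta_out = -(3.0000)/(-2/11) = 16.5000
Rounded to 4 decimal places: z = 16.5000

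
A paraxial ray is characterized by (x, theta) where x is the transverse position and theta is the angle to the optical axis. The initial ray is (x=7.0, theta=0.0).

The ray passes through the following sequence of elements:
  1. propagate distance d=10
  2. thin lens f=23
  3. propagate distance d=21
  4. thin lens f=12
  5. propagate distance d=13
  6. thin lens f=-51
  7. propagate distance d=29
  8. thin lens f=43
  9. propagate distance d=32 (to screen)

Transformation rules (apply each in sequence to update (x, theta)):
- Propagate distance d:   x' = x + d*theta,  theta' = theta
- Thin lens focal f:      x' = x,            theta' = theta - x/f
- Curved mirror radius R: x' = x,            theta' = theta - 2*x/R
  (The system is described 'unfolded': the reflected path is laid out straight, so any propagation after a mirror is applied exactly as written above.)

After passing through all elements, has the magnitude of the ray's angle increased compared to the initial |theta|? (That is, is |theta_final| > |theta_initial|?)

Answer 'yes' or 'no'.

Answer: yes

Derivation:
Initial: x=7.0000 theta=0.0000
After 1 (propagate distance d=10): x=7.0000 theta=0.0000
After 2 (thin lens f=23): x=7.0000 theta=-7/23 (≈-0.3043)
After 3 (propagate distance d=21): x=14/23 (≈0.6087) theta=-7/23 (≈-0.3043)
After 4 (thin lens f=12): x=14/23 (≈0.6087) theta=-49/138 (≈-0.3551)
After 5 (propagate distance d=13): x=-553/138 (≈-4.0072) theta=-49/138 (≈-0.3551)
After 6 (thin lens f=-51): x=-553/138 (≈-4.0072) theta=-1526/3519 (≈-0.4336)
After 7 (propagate distance d=29): x=-116711/7038 (≈-16.5830) theta=-1526/3519 (≈-0.4336)
After 8 (thin lens f=43): x=-116711/7038 (≈-16.5830) theta=-14525/302634 (≈-0.0480)
After 9 (propagate distance d=32 (to screen)): x=-1827791/100878 (≈-18.1188) theta=-14525/302634 (≈-0.0480)
|theta_initial|=0.0000 |theta_final|=14525/302634 (≈0.0480) -> increased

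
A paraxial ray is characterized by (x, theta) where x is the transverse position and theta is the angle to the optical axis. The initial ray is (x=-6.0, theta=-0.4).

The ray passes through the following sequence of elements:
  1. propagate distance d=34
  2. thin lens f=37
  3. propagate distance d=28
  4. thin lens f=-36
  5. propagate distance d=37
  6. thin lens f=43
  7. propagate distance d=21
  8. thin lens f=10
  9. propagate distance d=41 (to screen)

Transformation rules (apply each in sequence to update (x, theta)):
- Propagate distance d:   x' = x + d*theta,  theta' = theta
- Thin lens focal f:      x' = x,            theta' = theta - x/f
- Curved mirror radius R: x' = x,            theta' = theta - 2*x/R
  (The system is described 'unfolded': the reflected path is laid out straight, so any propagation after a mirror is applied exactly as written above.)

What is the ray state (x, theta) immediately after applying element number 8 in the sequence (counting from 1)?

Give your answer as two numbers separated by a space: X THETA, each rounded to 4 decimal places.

Initial: x=-6.0000 theta=-0.4000
After 1 (propagate distance d=34): x=-19.6000 theta=-0.4000
After 2 (thin lens f=37): x=-19.6000 theta=24/185 (≈0.1297)
After 3 (propagate distance d=28): x=-2954/185 (≈-15.9676) theta=24/185 (≈0.1297)
After 4 (thin lens f=-36): x=-2954/185 (≈-15.9676) theta=-209/666 (≈-0.3138)
After 5 (propagate distance d=37): x=-91837/3330 (≈-27.5787) theta=-209/666 (≈-0.3138)
After 6 (thin lens f=43): x=-91837/3330 (≈-27.5787) theta=7817/23865 (≈0.3276)
After 7 (propagate distance d=21): x=-2964049/143190 (≈-20.7001) theta=7817/23865 (≈0.3276)
After 8 (thin lens f=10): x=-2964049/143190 (≈-20.7001) theta=3433069/1431900 (≈2.3976)
Rounded to 4 decimal places: x = -20.7001, theta = 2.3976

Answer: -20.7001 2.3976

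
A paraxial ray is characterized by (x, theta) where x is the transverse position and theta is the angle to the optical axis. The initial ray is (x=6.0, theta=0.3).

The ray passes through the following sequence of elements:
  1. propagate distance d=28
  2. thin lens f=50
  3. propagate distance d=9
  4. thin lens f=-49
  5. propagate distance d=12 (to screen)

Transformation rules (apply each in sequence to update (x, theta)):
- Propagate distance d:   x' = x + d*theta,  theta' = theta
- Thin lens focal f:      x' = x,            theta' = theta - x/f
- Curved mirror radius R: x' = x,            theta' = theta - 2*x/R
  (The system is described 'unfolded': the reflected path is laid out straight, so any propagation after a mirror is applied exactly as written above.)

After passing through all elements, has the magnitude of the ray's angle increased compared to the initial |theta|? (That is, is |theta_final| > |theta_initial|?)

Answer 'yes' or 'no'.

Initial: x=6.0000 theta=0.3000
After 1 (propagate distance d=28): x=14.4000 theta=0.3000
After 2 (thin lens f=50): x=14.4000 theta=0.0120
After 3 (propagate distance d=9): x=14.5080 theta=0.0120
After 4 (thin lens f=-49): x=14.5080 theta=1887/6125 (≈0.3081)
After 5 (propagate distance d=12 (to screen)): x=223011/12250 (≈18.2050) theta=1887/6125 (≈0.3081)
|theta_initial|=0.3000 |theta_final|=1887/6125 (≈0.3081) -> increased

Answer: yes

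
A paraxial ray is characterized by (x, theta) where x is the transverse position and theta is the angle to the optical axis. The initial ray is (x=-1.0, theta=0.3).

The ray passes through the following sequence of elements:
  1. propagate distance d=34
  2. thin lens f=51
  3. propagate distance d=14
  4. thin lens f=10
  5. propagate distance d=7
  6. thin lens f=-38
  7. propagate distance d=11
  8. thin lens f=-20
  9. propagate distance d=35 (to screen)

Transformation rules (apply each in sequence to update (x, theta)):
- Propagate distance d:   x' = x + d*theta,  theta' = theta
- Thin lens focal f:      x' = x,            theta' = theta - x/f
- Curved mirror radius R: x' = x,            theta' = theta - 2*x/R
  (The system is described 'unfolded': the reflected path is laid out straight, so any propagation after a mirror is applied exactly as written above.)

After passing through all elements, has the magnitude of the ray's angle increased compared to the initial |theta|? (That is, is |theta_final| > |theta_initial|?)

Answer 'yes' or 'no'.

Answer: yes

Derivation:
Initial: x=-1.0000 theta=0.3000
After 1 (propagate distance d=34): x=9.2000 theta=0.3000
After 2 (thin lens f=51): x=9.2000 theta=61/510 (≈0.1196)
After 3 (propagate distance d=14): x=2773/255 (≈10.8745) theta=61/510 (≈0.1196)
After 4 (thin lens f=10): x=2773/255 (≈10.8745) theta=-1234/1275 (≈-0.9678)
After 5 (propagate distance d=7): x=5227/1275 (≈4.0996) theta=-1234/1275 (≈-0.9678)
After 6 (thin lens f=-38): x=5227/1275 (≈4.0996) theta=-8333/9690 (≈-0.8600)
After 7 (propagate distance d=11): x=-86563/16150 (≈-5.3599) theta=-8333/9690 (≈-0.8600)
After 8 (thin lens f=-20): x=-86563/16150 (≈-5.3599) theta=-1092989/969000 (≈-1.1280)
After 9 (propagate distance d=35 (to screen)): x=-8689679/193800 (≈-44.8384) theta=-1092989/969000 (≈-1.1280)
|theta_initial|=0.3000 |theta_final|=1092989/969000 (≈1.1280) -> increased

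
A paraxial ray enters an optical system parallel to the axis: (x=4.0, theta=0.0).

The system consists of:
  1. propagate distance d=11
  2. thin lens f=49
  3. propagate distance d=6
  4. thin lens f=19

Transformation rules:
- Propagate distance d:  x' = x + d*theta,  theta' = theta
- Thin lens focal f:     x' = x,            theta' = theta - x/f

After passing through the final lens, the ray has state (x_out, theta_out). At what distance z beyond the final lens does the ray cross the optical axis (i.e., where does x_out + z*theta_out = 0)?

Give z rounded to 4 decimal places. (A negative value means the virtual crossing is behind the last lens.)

Initial: x=4.0000 theta=0.0000
After 1 (propagate distance d=11): x=4.0000 theta=0.0000
After 2 (thin lens f=49): x=4.0000 theta=-4/49 (≈-0.0816)
After 3 (propagate distance d=6): x=172/49 (≈3.5102) theta=-4/49 (≈-0.0816)
After 4 (thin lens f=19): x=172/49 (≈3.5102) theta=-248/931 (≈-0.2664)
z_focus = -x_out/theta_out = -(172/49)/(-248/931) = 817/62 ≈ 13.1774
Rounded to 4 decimal places: z = 13.1774

Answer: 13.1774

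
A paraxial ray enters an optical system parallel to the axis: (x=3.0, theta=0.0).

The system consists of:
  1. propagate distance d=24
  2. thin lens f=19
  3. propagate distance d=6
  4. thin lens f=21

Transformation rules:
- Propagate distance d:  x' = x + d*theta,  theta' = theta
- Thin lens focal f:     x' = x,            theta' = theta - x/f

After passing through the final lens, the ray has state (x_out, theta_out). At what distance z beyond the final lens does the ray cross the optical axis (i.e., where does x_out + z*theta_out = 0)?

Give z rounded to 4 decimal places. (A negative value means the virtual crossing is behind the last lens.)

Initial: x=3.0000 theta=0.0000
After 1 (propagate distance d=24): x=3.0000 theta=0.0000
After 2 (thin lens f=19): x=3.0000 theta=-3/19 (≈-0.1579)
After 3 (propagate distance d=6): x=39/19 (≈2.0526) theta=-3/19 (≈-0.1579)
After 4 (thin lens f=21): x=39/19 (≈2.0526) theta=-34/133 (≈-0.2556)
z_focus = -x_out/theta_out = -(39/19)/(-34/133) = 273/34 ≈ 8.0294
Rounded to 4 decimal places: z = 8.0294

Answer: 8.0294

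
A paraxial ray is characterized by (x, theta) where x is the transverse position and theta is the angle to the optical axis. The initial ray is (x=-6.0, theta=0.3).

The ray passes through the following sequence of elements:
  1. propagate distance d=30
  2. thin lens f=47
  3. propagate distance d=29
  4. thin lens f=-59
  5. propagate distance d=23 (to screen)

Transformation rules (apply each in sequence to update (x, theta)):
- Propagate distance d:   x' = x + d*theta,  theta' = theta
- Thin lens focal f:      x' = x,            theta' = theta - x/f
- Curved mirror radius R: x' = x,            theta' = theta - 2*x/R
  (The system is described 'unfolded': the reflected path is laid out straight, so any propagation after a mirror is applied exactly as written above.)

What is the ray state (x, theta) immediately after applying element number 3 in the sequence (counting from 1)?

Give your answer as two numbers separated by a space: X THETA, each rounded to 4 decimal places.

Answer: 9.8489 0.2362

Derivation:
Initial: x=-6.0000 theta=0.3000
After 1 (propagate distance d=30): x=3.0000 theta=0.3000
After 2 (thin lens f=47): x=3.0000 theta=111/470 (≈0.2362)
After 3 (propagate distance d=29): x=4629/470 (≈9.8489) theta=111/470 (≈0.2362)
Rounded to 4 decimal places: x = 9.8489, theta = 0.2362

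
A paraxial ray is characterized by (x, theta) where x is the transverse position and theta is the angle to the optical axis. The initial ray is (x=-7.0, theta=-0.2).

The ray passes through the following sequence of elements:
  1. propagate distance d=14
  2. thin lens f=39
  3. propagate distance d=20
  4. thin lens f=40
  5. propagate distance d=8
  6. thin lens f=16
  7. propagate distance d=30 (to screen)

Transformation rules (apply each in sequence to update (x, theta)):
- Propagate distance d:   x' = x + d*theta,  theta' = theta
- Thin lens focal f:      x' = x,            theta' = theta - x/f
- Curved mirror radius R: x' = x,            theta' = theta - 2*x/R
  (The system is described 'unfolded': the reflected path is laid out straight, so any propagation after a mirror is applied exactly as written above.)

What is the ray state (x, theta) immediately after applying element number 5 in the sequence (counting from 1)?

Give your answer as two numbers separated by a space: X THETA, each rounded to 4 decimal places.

Answer: -6.6092 0.2706

Derivation:
Initial: x=-7.0000 theta=-0.2000
After 1 (propagate distance d=14): x=-9.8000 theta=-0.2000
After 2 (thin lens f=39): x=-9.8000 theta=2/39 (≈0.0513)
After 3 (propagate distance d=20): x=-1711/195 (≈-8.7744) theta=2/39 (≈0.0513)
After 4 (thin lens f=40): x=-1711/195 (≈-8.7744) theta=2111/7800 (≈0.2706)
After 5 (propagate distance d=8): x=-2148/325 (≈-6.6092) theta=2111/7800 (≈0.2706)
Rounded to 4 decimal places: x = -6.6092, theta = 0.2706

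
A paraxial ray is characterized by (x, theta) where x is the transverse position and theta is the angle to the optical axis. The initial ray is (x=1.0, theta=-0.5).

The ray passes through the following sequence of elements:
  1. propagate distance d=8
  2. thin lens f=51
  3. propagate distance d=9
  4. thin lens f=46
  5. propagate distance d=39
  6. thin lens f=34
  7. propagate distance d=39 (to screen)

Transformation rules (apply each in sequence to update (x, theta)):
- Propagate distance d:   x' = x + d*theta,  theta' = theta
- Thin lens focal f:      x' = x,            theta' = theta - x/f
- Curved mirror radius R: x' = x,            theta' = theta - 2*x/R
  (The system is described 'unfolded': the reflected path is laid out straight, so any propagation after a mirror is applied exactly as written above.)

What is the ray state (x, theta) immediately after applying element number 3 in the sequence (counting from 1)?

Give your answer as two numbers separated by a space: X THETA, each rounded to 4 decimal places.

Answer: -6.9706 -0.4412

Derivation:
Initial: x=1.0000 theta=-0.5000
After 1 (propagate distance d=8): x=-3.0000 theta=-0.5000
After 2 (thin lens f=51): x=-3.0000 theta=-15/34 (≈-0.4412)
After 3 (propagate distance d=9): x=-237/34 (≈-6.9706) theta=-15/34 (≈-0.4412)
Rounded to 4 decimal places: x = -6.9706, theta = -0.4412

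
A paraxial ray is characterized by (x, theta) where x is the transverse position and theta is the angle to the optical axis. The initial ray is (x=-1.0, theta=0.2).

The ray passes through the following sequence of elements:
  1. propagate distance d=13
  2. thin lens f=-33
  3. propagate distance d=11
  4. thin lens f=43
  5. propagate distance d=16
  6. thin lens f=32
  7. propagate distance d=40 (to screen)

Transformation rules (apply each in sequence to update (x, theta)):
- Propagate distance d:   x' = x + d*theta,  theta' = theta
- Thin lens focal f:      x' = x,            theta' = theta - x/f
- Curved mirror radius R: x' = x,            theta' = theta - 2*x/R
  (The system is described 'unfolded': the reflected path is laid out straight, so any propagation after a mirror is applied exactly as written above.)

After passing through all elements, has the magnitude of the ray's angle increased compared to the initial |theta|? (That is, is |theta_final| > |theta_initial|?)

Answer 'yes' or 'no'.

Answer: no

Derivation:
Initial: x=-1.0000 theta=0.2000
After 1 (propagate distance d=13): x=1.6000 theta=0.2000
After 2 (thin lens f=-33): x=1.6000 theta=41/165 (≈0.2485)
After 3 (propagate distance d=11): x=13/3 (≈4.3333) theta=41/165 (≈0.2485)
After 4 (thin lens f=43): x=13/3 (≈4.3333) theta=1048/7095 (≈0.1477)
After 5 (propagate distance d=16): x=47513/7095 (≈6.6967) theta=1048/7095 (≈0.1477)
After 6 (thin lens f=32): x=47513/7095 (≈6.6967) theta=-4659/75680 (≈-0.0616)
After 7 (propagate distance d=40 (to screen)): x=120167/28380 (≈4.2342) theta=-4659/75680 (≈-0.0616)
|theta_initial|=0.2000 |theta_final|=4659/75680 (≈0.0616) -> not increased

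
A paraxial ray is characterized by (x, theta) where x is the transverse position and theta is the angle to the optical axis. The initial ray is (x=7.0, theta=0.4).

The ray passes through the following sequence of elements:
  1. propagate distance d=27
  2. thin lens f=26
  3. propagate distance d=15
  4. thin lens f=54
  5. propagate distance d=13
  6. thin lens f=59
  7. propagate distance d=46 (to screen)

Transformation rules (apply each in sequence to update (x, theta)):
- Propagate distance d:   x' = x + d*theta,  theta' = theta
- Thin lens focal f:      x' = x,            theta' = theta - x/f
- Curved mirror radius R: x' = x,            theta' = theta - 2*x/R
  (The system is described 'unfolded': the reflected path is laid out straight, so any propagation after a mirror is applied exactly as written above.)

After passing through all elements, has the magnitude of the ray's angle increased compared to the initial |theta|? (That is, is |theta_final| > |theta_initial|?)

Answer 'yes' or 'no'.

Answer: yes

Derivation:
Initial: x=7.0000 theta=0.4000
After 1 (propagate distance d=27): x=17.8000 theta=0.4000
After 2 (thin lens f=26): x=17.8000 theta=-37/130 (≈-0.2846)
After 3 (propagate distance d=15): x=1759/130 (≈13.5308) theta=-37/130 (≈-0.2846)
After 4 (thin lens f=54): x=1759/130 (≈13.5308) theta=-289/540 (≈-0.5352)
After 5 (propagate distance d=13): x=9229/1404 (≈6.5734) theta=-289/540 (≈-0.5352)
After 6 (thin lens f=59): x=9229/1404 (≈6.5734) theta=-66952/103545 (≈-0.6466)
After 7 (propagate distance d=46 (to screen)): x=-246067/10620 (≈-23.1702) theta=-66952/103545 (≈-0.6466)
|theta_initial|=0.4000 |theta_final|=66952/103545 (≈0.6466) -> increased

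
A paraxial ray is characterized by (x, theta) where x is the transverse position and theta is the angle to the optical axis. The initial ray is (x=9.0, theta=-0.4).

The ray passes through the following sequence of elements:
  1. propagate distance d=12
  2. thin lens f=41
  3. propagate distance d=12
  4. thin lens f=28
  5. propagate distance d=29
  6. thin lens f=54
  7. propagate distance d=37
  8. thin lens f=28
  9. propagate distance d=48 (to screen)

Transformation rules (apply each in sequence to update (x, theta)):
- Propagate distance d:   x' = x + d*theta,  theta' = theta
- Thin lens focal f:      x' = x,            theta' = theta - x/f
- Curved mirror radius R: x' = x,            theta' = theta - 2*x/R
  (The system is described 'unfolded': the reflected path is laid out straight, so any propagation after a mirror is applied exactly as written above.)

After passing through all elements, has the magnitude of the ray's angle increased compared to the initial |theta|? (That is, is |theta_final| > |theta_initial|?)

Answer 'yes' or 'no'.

Initial: x=9.0000 theta=-0.4000
After 1 (propagate distance d=12): x=4.2000 theta=-0.4000
After 2 (thin lens f=41): x=4.2000 theta=-103/205 (≈-0.5024)
After 3 (propagate distance d=12): x=-75/41 (≈-1.8293) theta=-103/205 (≈-0.5024)
After 4 (thin lens f=28): x=-75/41 (≈-1.8293) theta=-2509/5740 (≈-0.4371)
After 5 (propagate distance d=29): x=-83261/5740 (≈-14.5054) theta=-2509/5740 (≈-0.4371)
After 6 (thin lens f=54): x=-83261/5740 (≈-14.5054) theta=-10445/61992 (≈-0.1685)
After 7 (propagate distance d=37): x=-6428419/309960 (≈-20.7395) theta=-10445/61992 (≈-0.1685)
After 8 (thin lens f=28): x=-6428419/309960 (≈-20.7395) theta=551791/964320 (≈0.5722)
After 9 (propagate distance d=48 (to screen)): x=2918899/433944 (≈6.7264) theta=551791/964320 (≈0.5722)
|theta_initial|=0.4000 |theta_final|=551791/964320 (≈0.5722) -> increased

Answer: yes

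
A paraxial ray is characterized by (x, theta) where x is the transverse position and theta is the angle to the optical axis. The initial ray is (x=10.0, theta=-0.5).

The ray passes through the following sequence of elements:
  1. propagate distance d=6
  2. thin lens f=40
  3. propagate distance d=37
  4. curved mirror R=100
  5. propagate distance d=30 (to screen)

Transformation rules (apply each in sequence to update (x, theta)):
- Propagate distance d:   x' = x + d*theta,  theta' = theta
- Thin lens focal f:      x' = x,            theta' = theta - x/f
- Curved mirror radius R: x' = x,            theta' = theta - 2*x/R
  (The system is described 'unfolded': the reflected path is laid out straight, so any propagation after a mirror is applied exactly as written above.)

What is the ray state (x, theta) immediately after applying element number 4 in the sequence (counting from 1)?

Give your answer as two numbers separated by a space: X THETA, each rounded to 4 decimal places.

Initial: x=10.0000 theta=-0.5000
After 1 (propagate distance d=6): x=7.0000 theta=-0.5000
After 2 (thin lens f=40): x=7.0000 theta=-0.6750
After 3 (propagate distance d=37): x=-17.9750 theta=-0.6750
After 4 (curved mirror R=100): x=-17.9750 theta=-0.3155
Rounded to 4 decimal places: x = -17.9750, theta = -0.3155

Answer: -17.9750 -0.3155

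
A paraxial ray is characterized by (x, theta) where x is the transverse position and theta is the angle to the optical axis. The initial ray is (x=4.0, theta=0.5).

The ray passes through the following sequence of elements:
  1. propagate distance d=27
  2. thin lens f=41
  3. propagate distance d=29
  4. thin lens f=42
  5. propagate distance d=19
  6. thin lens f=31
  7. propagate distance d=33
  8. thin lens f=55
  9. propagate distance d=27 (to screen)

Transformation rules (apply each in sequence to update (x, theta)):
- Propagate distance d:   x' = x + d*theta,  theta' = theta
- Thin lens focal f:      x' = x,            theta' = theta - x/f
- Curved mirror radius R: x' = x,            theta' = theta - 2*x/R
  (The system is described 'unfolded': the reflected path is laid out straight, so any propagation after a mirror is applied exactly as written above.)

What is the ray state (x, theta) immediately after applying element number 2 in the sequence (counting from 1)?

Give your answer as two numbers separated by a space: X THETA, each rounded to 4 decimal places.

Answer: 17.5000 0.0732

Derivation:
Initial: x=4.0000 theta=0.5000
After 1 (propagate distance d=27): x=17.5000 theta=0.5000
After 2 (thin lens f=41): x=17.5000 theta=3/41 (≈0.0732)
Rounded to 4 decimal places: x = 17.5000, theta = 0.0732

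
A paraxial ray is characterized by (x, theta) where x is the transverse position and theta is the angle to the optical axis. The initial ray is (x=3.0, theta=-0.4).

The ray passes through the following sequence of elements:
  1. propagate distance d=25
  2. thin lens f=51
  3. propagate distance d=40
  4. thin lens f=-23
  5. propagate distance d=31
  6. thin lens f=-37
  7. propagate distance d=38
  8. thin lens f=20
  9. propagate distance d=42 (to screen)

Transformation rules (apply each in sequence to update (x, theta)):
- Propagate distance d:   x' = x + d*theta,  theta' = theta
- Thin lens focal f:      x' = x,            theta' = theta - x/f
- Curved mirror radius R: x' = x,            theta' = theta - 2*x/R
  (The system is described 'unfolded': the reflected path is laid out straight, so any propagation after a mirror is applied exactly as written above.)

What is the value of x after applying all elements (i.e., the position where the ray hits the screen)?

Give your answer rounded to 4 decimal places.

Answer: 53.7095

Derivation:
Initial: x=3.0000 theta=-0.4000
After 1 (propagate distance d=25): x=-7.0000 theta=-0.4000
After 2 (thin lens f=51): x=-7.0000 theta=-67/255 (≈-0.2627)
After 3 (propagate distance d=40): x=-893/51 (≈-17.5098) theta=-67/255 (≈-0.2627)
After 4 (thin lens f=-23): x=-893/51 (≈-17.5098) theta=-2002/1955 (≈-1.0240)
After 5 (propagate distance d=31): x=-16993/345 (≈-49.2551) theta=-2002/1955 (≈-1.0240)
After 6 (thin lens f=-37): x=-16993/345 (≈-49.2551) theta=-511103/217005 (≈-2.3553)
After 7 (propagate distance d=38): x=-10036837/72335 (≈-138.7549) theta=-511103/217005 (≈-2.3553)
After 8 (thin lens f=20): x=-10036837/72335 (≈-138.7549) theta=19888451/4340100 (≈4.5825)
After 9 (propagate distance d=42 (to screen)): x=38850787/723350 (≈53.7095) theta=19888451/4340100 (≈4.5825)
Rounded to 4 decimal places: x = 53.7095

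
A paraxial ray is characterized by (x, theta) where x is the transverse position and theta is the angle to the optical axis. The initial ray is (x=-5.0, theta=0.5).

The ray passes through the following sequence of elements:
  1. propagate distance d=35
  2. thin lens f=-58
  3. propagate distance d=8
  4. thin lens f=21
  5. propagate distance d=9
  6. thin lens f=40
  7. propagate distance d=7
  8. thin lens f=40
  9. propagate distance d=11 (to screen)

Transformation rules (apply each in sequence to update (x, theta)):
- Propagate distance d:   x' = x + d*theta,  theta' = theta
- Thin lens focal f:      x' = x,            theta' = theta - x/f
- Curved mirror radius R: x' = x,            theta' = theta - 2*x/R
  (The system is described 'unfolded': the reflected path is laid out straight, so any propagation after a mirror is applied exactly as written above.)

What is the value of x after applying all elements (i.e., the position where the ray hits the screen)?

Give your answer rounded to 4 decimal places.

Answer: 2.9976

Derivation:
Initial: x=-5.0000 theta=0.5000
After 1 (propagate distance d=35): x=12.5000 theta=0.5000
After 2 (thin lens f=-58): x=12.5000 theta=83/116 (≈0.7155)
After 3 (propagate distance d=8): x=1057/58 (≈18.2241) theta=83/116 (≈0.7155)
After 4 (thin lens f=21): x=1057/58 (≈18.2241) theta=-53/348 (≈-0.1523)
After 5 (propagate distance d=9): x=1955/116 (≈16.8534) theta=-53/348 (≈-0.1523)
After 6 (thin lens f=40): x=1955/116 (≈16.8534) theta=-1597/2784 (≈-0.5736)
After 7 (propagate distance d=7): x=35741/2784 (≈12.8380) theta=-1597/2784 (≈-0.5736)
After 8 (thin lens f=40): x=35741/2784 (≈12.8380) theta=-33207/37120 (≈-0.8946)
After 9 (propagate distance d=11 (to screen)): x=333809/111360 (≈2.9976) theta=-33207/37120 (≈-0.8946)
Rounded to 4 decimal places: x = 2.9976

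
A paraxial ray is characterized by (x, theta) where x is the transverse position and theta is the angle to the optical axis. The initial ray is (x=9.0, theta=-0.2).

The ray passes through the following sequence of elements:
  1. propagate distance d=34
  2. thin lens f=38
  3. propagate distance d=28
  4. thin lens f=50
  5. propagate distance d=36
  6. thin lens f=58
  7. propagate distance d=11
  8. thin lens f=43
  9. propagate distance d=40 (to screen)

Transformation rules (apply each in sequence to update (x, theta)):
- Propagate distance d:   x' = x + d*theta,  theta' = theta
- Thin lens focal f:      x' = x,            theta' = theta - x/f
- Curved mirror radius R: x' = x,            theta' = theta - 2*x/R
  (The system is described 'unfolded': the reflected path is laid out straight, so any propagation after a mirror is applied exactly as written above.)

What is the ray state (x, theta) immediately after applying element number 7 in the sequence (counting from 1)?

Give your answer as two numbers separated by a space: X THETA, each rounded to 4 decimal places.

Answer: -10.3949 0.0268

Derivation:
Initial: x=9.0000 theta=-0.2000
After 1 (propagate distance d=34): x=2.2000 theta=-0.2000
After 2 (thin lens f=38): x=2.2000 theta=-49/190 (≈-0.2579)
After 3 (propagate distance d=28): x=-477/95 (≈-5.0211) theta=-49/190 (≈-0.2579)
After 4 (thin lens f=50): x=-477/95 (≈-5.0211) theta=-374/2375 (≈-0.1575)
After 5 (propagate distance d=36): x=-25389/2375 (≈-10.6901) theta=-374/2375 (≈-0.1575)
After 6 (thin lens f=58): x=-25389/2375 (≈-10.6901) theta=3697/137750 (≈0.0268)
After 7 (propagate distance d=11): x=-286379/27550 (≈-10.3949) theta=3697/137750 (≈0.0268)
Rounded to 4 decimal places: x = -10.3949, theta = 0.0268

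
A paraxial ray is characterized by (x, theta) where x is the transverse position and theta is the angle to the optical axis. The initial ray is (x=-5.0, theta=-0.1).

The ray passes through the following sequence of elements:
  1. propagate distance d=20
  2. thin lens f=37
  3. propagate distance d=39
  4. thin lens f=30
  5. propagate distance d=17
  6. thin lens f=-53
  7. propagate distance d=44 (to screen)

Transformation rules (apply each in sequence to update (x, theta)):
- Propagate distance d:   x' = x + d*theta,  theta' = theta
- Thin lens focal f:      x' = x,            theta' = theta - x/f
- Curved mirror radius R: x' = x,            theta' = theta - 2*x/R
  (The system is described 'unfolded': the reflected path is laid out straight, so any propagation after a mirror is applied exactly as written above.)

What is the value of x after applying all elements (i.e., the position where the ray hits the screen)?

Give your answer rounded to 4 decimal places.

Initial: x=-5.0000 theta=-0.1000
After 1 (propagate distance d=20): x=-7.0000 theta=-0.1000
After 2 (thin lens f=37): x=-7.0000 theta=33/370 (≈0.0892)
After 3 (propagate distance d=39): x=-1303/370 (≈-3.5216) theta=33/370 (≈0.0892)
After 4 (thin lens f=30): x=-1303/370 (≈-3.5216) theta=2293/11100 (≈0.2066)
After 5 (propagate distance d=17): x=-109/11100 (≈-0.0098) theta=2293/11100 (≈0.2066)
After 6 (thin lens f=-53): x=-109/11100 (≈-0.0098) theta=6071/29415 (≈0.2064)
After 7 (propagate distance d=44 (to screen)): x=1778901/196100 (≈9.0714) theta=6071/29415 (≈0.2064)
Rounded to 4 decimal places: x = 9.0714

Answer: 9.0714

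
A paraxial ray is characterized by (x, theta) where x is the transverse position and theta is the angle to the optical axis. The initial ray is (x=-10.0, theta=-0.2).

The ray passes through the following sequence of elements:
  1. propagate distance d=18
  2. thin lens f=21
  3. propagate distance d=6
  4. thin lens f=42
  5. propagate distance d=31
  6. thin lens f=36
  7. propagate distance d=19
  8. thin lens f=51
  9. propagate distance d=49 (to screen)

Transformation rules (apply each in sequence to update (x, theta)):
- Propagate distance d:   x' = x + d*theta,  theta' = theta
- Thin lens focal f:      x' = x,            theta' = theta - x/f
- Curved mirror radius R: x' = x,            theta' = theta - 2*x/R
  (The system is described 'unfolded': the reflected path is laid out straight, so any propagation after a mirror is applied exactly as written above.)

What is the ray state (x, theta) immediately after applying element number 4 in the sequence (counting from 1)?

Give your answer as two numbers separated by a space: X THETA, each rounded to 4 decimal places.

Answer: -10.9143 0.7075

Derivation:
Initial: x=-10.0000 theta=-0.2000
After 1 (propagate distance d=18): x=-13.6000 theta=-0.2000
After 2 (thin lens f=21): x=-13.6000 theta=47/105 (≈0.4476)
After 3 (propagate distance d=6): x=-382/35 (≈-10.9143) theta=47/105 (≈0.4476)
After 4 (thin lens f=42): x=-382/35 (≈-10.9143) theta=104/147 (≈0.7075)
Rounded to 4 decimal places: x = -10.9143, theta = 0.7075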